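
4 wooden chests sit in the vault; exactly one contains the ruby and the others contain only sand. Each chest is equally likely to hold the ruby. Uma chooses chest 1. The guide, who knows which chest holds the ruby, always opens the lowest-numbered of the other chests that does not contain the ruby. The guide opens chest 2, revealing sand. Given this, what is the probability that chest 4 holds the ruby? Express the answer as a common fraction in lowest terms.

1/3

Condition on the true location of the ruby.
If it is in any of chests 1, 3, and 4 (prior 1/4 each): chest 2 is the lowest-numbered option available, probability 1; weight (1/4)·1 = 1/4 each.
If it is in chest 2 (prior 1/4): the guide opened chest 2, so this case is ruled out; weight (1/4)·0 = 0.
The weights sum to 3/4.
So P(the ruby in chest 4 | the guide opened chest 2) = (1/4) / (3/4) = 1/3.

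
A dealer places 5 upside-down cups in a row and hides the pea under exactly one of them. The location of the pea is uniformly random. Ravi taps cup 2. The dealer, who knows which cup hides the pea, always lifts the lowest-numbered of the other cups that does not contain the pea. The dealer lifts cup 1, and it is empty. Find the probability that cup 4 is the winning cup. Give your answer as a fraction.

1/4

Apply Bayes' rule, conditioning on where the pea actually is.
If it is under cup 1 (prior 1/5): the dealer opened cup 1, so this case is ruled out; weight (1/5)·0 = 0.
If it is under any of cups 2, 3, 4, and 5 (prior 1/5 each): cup 1 is the lowest-numbered option available, probability 1; weight (1/5)·1 = 1/5 each.
The weights sum to 4/5.
So P(the pea under cup 4 | the dealer opened cup 1) = (1/5) / (4/5) = 1/4.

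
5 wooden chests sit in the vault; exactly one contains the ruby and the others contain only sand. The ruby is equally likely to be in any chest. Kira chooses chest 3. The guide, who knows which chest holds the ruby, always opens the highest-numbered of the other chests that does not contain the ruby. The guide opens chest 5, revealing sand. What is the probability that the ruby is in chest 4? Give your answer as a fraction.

Condition on the true location of the ruby.
If it is in any of chests 1, 2, 3, and 4 (prior 1/5 each): chest 5 is the highest-numbered option available, probability 1; weight (1/5)·1 = 1/5 each.
If it is in chest 5 (prior 1/5): the guide opened chest 5, so this case is ruled out; weight (1/5)·0 = 0.
The weights sum to 4/5.
So P(the ruby in chest 4 | the guide opened chest 5) = (1/5) / (4/5) = 1/4.

1/4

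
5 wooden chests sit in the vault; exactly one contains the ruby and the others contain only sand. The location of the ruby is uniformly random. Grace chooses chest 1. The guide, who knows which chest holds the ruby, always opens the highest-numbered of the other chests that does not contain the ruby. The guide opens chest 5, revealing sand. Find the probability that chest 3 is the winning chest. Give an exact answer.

Consider each possible location of the ruby in turn.
If it is in any of chests 1, 2, 3, and 4 (prior 1/5 each): chest 5 is the highest-numbered option available, probability 1; weight (1/5)·1 = 1/5 each.
If it is in chest 5 (prior 1/5): the guide opened chest 5, so this case is ruled out; weight (1/5)·0 = 0.
The weights sum to 4/5.
So P(the ruby in chest 3 | the guide opened chest 5) = (1/5) / (4/5) = 1/4.

1/4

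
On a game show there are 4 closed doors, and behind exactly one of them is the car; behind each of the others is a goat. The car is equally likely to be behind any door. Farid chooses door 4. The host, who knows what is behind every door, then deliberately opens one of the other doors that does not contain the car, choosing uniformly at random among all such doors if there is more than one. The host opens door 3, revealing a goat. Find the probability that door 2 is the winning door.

Condition on the true location of the car.
If it is behind either of doors 1 and 2 (prior 1/4 each): the host has 2 equally likely choices, so probability 1/2; weight (1/4)·(1/2) = 1/8 each.
If it is behind door 3 (prior 1/4): the host opened door 3, so this case is ruled out; weight (1/4)·0 = 0.
If it is behind door 4 (prior 1/4): the host has 3 equally likely choices, so probability 1/3; weight (1/4)·(1/3) = 1/12.
The weights sum to 1/3.
So P(the car behind door 2 | the host opened door 3) = (1/8) / (1/3) = 3/8.

3/8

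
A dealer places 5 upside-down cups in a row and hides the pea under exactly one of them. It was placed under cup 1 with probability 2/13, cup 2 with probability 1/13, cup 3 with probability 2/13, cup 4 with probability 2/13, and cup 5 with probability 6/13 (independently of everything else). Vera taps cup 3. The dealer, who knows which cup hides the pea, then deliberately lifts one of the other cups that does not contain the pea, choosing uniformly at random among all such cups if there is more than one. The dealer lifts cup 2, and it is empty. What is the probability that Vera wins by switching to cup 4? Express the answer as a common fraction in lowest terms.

Apply Bayes' rule, conditioning on where the pea actually is.
If it is under either of cups 1 and 4 (prior 2/13 each): the dealer has 3 equally likely choices, so probability 1/3; weight (2/13)·(1/3) = 2/39 each.
If it is under cup 2 (prior 1/13): the dealer opened cup 2, so this case is ruled out; weight (1/13)·0 = 0.
If it is under cup 3 (prior 2/13): the dealer has 4 equally likely choices, so probability 1/4; weight (2/13)·(1/4) = 1/26.
If it is under cup 5 (prior 6/13): the dealer has 3 equally likely choices, so probability 1/3; weight (6/13)·(1/3) = 2/13.
The weights sum to 23/78.
So P(the pea under cup 4 | the dealer opened cup 2) = (2/39) / (23/78) = 4/23.

4/23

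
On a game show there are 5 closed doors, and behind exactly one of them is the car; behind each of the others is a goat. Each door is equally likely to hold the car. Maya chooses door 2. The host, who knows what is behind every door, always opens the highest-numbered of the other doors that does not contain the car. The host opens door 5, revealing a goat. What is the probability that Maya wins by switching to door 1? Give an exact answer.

Consider each possible location of the car in turn.
If it is behind any of doors 1, 2, 3, and 4 (prior 1/5 each): door 5 is the highest-numbered option available, probability 1; weight (1/5)·1 = 1/5 each.
If it is behind door 5 (prior 1/5): the host opened door 5, so this case is ruled out; weight (1/5)·0 = 0.
The weights sum to 4/5.
So P(the car behind door 1 | the host opened door 5) = (1/5) / (4/5) = 1/4.

1/4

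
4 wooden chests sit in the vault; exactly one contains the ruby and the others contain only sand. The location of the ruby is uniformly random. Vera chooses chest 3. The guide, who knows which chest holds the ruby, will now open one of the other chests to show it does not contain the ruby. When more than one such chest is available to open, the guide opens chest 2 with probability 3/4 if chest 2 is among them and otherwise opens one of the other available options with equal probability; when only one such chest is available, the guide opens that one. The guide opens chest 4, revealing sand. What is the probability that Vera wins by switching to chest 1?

2/7

Condition on the true location of the ruby.
If it is in chest 1 (prior 1/4): chest 2 is available but not opened, probability 1/4; weight (1/4)·(1/4) = 1/16.
If it is in chest 2 (prior 1/4): chest 2 holds the prize so is unavailable; the guide chooses uniformly among the 2 others, probability 1/2; weight (1/4)·(1/2) = 1/8.
If it is in chest 3 (prior 1/4): chest 2 is available but not opened; chest 4 gets probability (1 − 3/4)/2 = 1/8; weight (1/4)·(1/8) = 1/32.
If it is in chest 4 (prior 1/4): the guide opened chest 4, so this case is ruled out; weight (1/4)·0 = 0.
The weights sum to 7/32.
So P(the ruby in chest 1 | the guide opened chest 4) = (1/16) / (7/32) = 2/7.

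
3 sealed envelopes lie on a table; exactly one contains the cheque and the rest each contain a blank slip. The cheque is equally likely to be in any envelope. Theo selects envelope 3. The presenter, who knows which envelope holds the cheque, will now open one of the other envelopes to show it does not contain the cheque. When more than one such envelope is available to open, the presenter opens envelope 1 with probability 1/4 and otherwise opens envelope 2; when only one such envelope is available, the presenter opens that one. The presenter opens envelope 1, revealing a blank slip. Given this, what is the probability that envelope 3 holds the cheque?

Consider each possible location of the cheque in turn.
If it is in envelope 1 (prior 1/3): the presenter opened envelope 1, so this case is ruled out; weight (1/3)·0 = 0.
If it is in envelope 2 (prior 1/3): only envelope 1 is available, probability 1; weight (1/3)·1 = 1/3.
If it is in envelope 3 (prior 1/3): envelope 1 is available, opened with probability 1/4; weight (1/3)·(1/4) = 1/12.
The weights sum to 5/12.
So P(the cheque in envelope 3 | the presenter opened envelope 1) = (1/12) / (5/12) = 1/5.

1/5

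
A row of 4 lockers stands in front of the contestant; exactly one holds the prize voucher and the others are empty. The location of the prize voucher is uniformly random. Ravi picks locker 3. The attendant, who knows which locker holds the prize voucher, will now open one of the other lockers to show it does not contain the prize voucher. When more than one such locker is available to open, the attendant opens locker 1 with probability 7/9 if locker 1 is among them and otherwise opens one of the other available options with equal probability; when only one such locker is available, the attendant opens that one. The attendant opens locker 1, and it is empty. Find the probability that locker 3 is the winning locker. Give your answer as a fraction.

1/3

Apply Bayes' rule, conditioning on where the prize voucher actually is.
If it is in locker 1 (prior 1/4): the attendant opened locker 1, so this case is ruled out; weight (1/4)·0 = 0.
If it is in any of lockers 2, 3, and 4 (prior 1/4 each): locker 1 is available, opened with probability 7/9; weight (1/4)·(7/9) = 7/36 each.
The weights sum to 7/12.
So P(the prize voucher in locker 3 | the attendant opened locker 1) = (7/36) / (7/12) = 1/3.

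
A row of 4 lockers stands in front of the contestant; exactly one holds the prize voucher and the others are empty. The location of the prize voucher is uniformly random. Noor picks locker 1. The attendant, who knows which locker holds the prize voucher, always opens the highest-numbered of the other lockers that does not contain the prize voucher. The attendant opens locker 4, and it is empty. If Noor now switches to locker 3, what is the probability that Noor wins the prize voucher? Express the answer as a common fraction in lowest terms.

Consider each possible location of the prize voucher in turn.
If it is in any of lockers 1, 2, and 3 (prior 1/4 each): locker 4 is the highest-numbered option available, probability 1; weight (1/4)·1 = 1/4 each.
If it is in locker 4 (prior 1/4): the attendant opened locker 4, so this case is ruled out; weight (1/4)·0 = 0.
The weights sum to 3/4.
So P(the prize voucher in locker 3 | the attendant opened locker 4) = (1/4) / (3/4) = 1/3.

1/3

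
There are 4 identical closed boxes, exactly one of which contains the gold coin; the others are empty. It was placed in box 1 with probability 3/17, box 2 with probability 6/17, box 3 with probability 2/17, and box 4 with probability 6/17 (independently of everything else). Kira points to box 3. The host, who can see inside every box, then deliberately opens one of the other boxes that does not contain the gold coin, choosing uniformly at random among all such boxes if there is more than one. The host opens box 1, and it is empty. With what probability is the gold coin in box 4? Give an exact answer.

9/20

Consider each possible location of the gold coin in turn.
If it is in box 1 (prior 3/17): the host opened box 1, so this case is ruled out; weight (3/17)·0 = 0.
If it is in either of boxes 2 and 4 (prior 6/17 each): the host has 2 equally likely choices, so probability 1/2; weight (6/17)·(1/2) = 3/17 each.
If it is in box 3 (prior 2/17): the host has 3 equally likely choices, so probability 1/3; weight (2/17)·(1/3) = 2/51.
The weights sum to 20/51.
So P(the gold coin in box 4 | the host opened box 1) = (3/17) / (20/51) = 9/20.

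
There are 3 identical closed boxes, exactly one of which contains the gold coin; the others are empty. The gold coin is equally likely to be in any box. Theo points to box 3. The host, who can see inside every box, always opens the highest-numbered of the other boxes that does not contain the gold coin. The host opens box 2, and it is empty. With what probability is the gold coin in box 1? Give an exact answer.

1/2

Consider each possible location of the gold coin in turn.
If it is in either of boxes 1 and 3 (prior 1/3 each): box 2 is the highest-numbered option available, probability 1; weight (1/3)·1 = 1/3 each.
If it is in box 2 (prior 1/3): the host opened box 2, so this case is ruled out; weight (1/3)·0 = 0.
The weights sum to 2/3.
So P(the gold coin in box 1 | the host opened box 2) = (1/3) / (2/3) = 1/2.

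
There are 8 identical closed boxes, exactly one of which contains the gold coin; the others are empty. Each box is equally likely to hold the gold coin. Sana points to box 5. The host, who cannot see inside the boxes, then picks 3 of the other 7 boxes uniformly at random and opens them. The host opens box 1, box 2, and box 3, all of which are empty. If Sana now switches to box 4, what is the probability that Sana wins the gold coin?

1/5

Apply Bayes' rule, conditioning on where the gold coin actually is.
If it is in any of boxes 1, 2, and 3 (prior 1/8 each): that box was opened and seen not to hold the prize — ruled out; weight (1/8)·0 = 0 each.
If it is in any of boxes 4, 5, 6, 7, and 8 (prior 1/8 each): the host picks exactly this set with probability 1/35 regardless, and none is the prize; weight (1/8)·(1/35) = 1/280 each.
The weights sum to 1/56.
So P(the gold coin in box 4 | the host opened box 1, box 2, and box 3) = (1/280) / (1/56) = 1/5.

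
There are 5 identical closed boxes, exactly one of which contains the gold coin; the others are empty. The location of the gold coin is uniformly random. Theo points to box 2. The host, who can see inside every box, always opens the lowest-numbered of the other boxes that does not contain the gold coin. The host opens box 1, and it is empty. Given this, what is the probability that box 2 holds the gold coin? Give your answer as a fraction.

1/4

Condition on the true location of the gold coin.
If it is in box 1 (prior 1/5): the host opened box 1, so this case is ruled out; weight (1/5)·0 = 0.
If it is in any of boxes 2, 3, 4, and 5 (prior 1/5 each): box 1 is the lowest-numbered option available, probability 1; weight (1/5)·1 = 1/5 each.
The weights sum to 4/5.
So P(the gold coin in box 2 | the host opened box 1) = (1/5) / (4/5) = 1/4.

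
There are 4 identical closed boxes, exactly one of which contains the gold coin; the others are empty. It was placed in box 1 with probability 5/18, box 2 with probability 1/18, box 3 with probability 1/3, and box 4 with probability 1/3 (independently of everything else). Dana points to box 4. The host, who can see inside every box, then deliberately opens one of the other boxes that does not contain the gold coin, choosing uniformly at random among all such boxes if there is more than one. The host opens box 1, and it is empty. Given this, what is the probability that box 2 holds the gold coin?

1/11

Condition on the true location of the gold coin.
If it is in box 1 (prior 5/18): the host opened box 1, so this case is ruled out; weight (5/18)·0 = 0.
If it is in box 2 (prior 1/18): the host has 2 equally likely choices, so probability 1/2; weight (1/18)·(1/2) = 1/36.
If it is in box 3 (prior 1/3): the host has 2 equally likely choices, so probability 1/2; weight (1/3)·(1/2) = 1/6.
If it is in box 4 (prior 1/3): the host has 3 equally likely choices, so probability 1/3; weight (1/3)·(1/3) = 1/9.
The weights sum to 11/36.
So P(the gold coin in box 2 | the host opened box 1) = (1/36) / (11/36) = 1/11.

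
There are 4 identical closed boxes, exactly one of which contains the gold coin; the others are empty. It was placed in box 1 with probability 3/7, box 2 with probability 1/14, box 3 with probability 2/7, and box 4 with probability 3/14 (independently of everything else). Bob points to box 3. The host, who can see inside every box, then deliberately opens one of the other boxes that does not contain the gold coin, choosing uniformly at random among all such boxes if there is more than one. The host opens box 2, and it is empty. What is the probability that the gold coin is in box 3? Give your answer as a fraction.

Consider each possible location of the gold coin in turn.
If it is in box 1 (prior 3/7): the host has 2 equally likely choices, so probability 1/2; weight (3/7)·(1/2) = 3/14.
If it is in box 2 (prior 1/14): the host opened box 2, so this case is ruled out; weight (1/14)·0 = 0.
If it is in box 3 (prior 2/7): the host has 3 equally likely choices, so probability 1/3; weight (2/7)·(1/3) = 2/21.
If it is in box 4 (prior 3/14): the host has 2 equally likely choices, so probability 1/2; weight (3/14)·(1/2) = 3/28.
The weights sum to 5/12.
So P(the gold coin in box 3 | the host opened box 2) = (2/21) / (5/12) = 8/35.

8/35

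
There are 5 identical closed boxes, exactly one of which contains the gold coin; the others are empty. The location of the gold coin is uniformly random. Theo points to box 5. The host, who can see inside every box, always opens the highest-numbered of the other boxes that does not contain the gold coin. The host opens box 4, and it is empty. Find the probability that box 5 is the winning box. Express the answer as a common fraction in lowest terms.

1/4

Apply Bayes' rule, conditioning on where the gold coin actually is.
If it is in any of boxes 1, 2, 3, and 5 (prior 1/5 each): box 4 is the highest-numbered option available, probability 1; weight (1/5)·1 = 1/5 each.
If it is in box 4 (prior 1/5): the host opened box 4, so this case is ruled out; weight (1/5)·0 = 0.
The weights sum to 4/5.
So P(the gold coin in box 5 | the host opened box 4) = (1/5) / (4/5) = 1/4.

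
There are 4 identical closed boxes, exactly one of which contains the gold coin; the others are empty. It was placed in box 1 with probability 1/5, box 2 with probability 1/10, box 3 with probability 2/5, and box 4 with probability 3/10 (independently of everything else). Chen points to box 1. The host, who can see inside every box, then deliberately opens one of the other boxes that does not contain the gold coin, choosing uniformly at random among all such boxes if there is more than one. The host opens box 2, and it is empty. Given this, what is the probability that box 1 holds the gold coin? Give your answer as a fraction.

Apply Bayes' rule, conditioning on where the gold coin actually is.
If it is in box 1 (prior 1/5): the host has 3 equally likely choices, so probability 1/3; weight (1/5)·(1/3) = 1/15.
If it is in box 2 (prior 1/10): the host opened box 2, so this case is ruled out; weight (1/10)·0 = 0.
If it is in box 3 (prior 2/5): the host has 2 equally likely choices, so probability 1/2; weight (2/5)·(1/2) = 1/5.
If it is in box 4 (prior 3/10): the host has 2 equally likely choices, so probability 1/2; weight (3/10)·(1/2) = 3/20.
The weights sum to 5/12.
So P(the gold coin in box 1 | the host opened box 2) = (1/15) / (5/12) = 4/25.

4/25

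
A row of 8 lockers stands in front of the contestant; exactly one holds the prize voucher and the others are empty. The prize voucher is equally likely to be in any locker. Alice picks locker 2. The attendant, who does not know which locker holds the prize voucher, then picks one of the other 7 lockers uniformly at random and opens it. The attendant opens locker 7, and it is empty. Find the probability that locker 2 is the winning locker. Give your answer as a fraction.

1/7

Because the attendant chose which locker to open without knowing where the prize voucher is, the choice is independent of the prize location. Learning that locker 7 does not hold the prize voucher simply rules out that one location and leaves the remaining 7 lockers still equally likely by symmetry.
So P(the prize voucher in locker 2) = 1/7.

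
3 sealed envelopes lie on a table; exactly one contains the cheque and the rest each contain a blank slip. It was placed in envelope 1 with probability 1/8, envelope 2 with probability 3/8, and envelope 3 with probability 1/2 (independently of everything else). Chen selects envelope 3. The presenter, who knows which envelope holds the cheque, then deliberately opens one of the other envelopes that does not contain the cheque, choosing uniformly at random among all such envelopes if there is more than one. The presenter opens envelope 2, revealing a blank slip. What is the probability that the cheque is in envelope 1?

Apply Bayes' rule, conditioning on where the cheque actually is.
If it is in envelope 1 (prior 1/8): the presenter has no choice, probability 1; weight (1/8)·1 = 1/8.
If it is in envelope 2 (prior 3/8): the presenter opened envelope 2, so this case is ruled out; weight (3/8)·0 = 0.
If it is in envelope 3 (prior 1/2): the presenter has 2 equally likely choices, so probability 1/2; weight (1/2)·(1/2) = 1/4.
The weights sum to 3/8.
So P(the cheque in envelope 1 | the presenter opened envelope 2) = (1/8) / (3/8) = 1/3.

1/3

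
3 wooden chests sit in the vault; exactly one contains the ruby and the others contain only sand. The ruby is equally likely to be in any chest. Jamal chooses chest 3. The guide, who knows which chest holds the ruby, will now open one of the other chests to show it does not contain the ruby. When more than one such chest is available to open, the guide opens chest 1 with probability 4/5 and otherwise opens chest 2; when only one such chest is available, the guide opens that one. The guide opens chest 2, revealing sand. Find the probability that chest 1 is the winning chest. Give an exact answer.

Apply Bayes' rule, conditioning on where the ruby actually is.
If it is in chest 1 (prior 1/3): only chest 2 is available, probability 1; weight (1/3)·1 = 1/3.
If it is in chest 2 (prior 1/3): the guide opened chest 2, so this case is ruled out; weight (1/3)·0 = 0.
If it is in chest 3 (prior 1/3): chest 1 is available but not opened, probability 1/5; weight (1/3)·(1/5) = 1/15.
The weights sum to 2/5.
So P(the ruby in chest 1 | the guide opened chest 2) = (1/3) / (2/5) = 5/6.

5/6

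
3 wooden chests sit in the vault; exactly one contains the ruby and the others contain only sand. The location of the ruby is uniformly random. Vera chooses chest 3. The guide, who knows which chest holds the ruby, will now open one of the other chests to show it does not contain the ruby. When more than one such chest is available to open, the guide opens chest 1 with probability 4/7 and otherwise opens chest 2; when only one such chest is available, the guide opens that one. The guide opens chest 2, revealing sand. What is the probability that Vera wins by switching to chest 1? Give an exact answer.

7/10

Consider each possible location of the ruby in turn.
If it is in chest 1 (prior 1/3): only chest 2 is available, probability 1; weight (1/3)·1 = 1/3.
If it is in chest 2 (prior 1/3): the guide opened chest 2, so this case is ruled out; weight (1/3)·0 = 0.
If it is in chest 3 (prior 1/3): chest 1 is available but not opened, probability 3/7; weight (1/3)·(3/7) = 1/7.
The weights sum to 10/21.
So P(the ruby in chest 1 | the guide opened chest 2) = (1/3) / (10/21) = 7/10.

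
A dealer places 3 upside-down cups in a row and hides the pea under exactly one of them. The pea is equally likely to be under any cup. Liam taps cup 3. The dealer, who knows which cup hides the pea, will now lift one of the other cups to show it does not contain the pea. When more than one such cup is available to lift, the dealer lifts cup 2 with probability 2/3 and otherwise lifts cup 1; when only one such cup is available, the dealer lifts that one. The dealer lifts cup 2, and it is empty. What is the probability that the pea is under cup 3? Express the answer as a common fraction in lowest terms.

Condition on the true location of the pea.
If it is under cup 1 (prior 1/3): only cup 2 is available, probability 1; weight (1/3)·1 = 1/3.
If it is under cup 2 (prior 1/3): the dealer opened cup 2, so this case is ruled out; weight (1/3)·0 = 0.
If it is under cup 3 (prior 1/3): cup 2 is available, opened with probability 2/3; weight (1/3)·(2/3) = 2/9.
The weights sum to 5/9.
So P(the pea under cup 3 | the dealer opened cup 2) = (2/9) / (5/9) = 2/5.

2/5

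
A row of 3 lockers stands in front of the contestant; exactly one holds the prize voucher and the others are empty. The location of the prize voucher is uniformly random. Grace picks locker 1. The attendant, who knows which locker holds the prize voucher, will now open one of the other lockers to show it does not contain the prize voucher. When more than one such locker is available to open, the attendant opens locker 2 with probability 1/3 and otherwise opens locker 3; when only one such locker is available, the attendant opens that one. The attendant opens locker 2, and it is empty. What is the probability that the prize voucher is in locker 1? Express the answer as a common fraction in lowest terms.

1/4

Apply Bayes' rule, conditioning on where the prize voucher actually is.
If it is in locker 1 (prior 1/3): locker 2 is available, opened with probability 1/3; weight (1/3)·(1/3) = 1/9.
If it is in locker 2 (prior 1/3): the attendant opened locker 2, so this case is ruled out; weight (1/3)·0 = 0.
If it is in locker 3 (prior 1/3): only locker 2 is available, probability 1; weight (1/3)·1 = 1/3.
The weights sum to 4/9.
So P(the prize voucher in locker 1 | the attendant opened locker 2) = (1/9) / (4/9) = 1/4.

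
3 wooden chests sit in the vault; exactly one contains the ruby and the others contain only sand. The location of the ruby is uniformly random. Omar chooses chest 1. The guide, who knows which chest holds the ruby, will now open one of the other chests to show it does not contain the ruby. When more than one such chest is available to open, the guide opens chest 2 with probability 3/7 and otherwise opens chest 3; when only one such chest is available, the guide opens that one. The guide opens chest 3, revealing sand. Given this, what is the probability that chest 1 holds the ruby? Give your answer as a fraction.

4/11

Condition on the true location of the ruby.
If it is in chest 1 (prior 1/3): chest 2 is available but not opened, probability 4/7; weight (1/3)·(4/7) = 4/21.
If it is in chest 2 (prior 1/3): only chest 3 is available, probability 1; weight (1/3)·1 = 1/3.
If it is in chest 3 (prior 1/3): the guide opened chest 3, so this case is ruled out; weight (1/3)·0 = 0.
The weights sum to 11/21.
So P(the ruby in chest 1 | the guide opened chest 3) = (4/21) / (11/21) = 4/11.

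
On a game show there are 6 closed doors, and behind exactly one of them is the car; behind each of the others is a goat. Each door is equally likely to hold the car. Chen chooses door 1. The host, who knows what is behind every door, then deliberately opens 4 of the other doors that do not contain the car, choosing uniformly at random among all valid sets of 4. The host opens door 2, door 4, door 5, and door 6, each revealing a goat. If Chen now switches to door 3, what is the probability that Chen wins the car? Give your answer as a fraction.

5/6

Consider each possible location of the car in turn.
If it is behind door 1 (prior 1/6): the host has 5 equally likely choices, so probability 1/5; weight (1/6)·(1/5) = 1/30.
If it is behind any of doors 2, 4, 5, and 6 (prior 1/6 each): that door was opened and seen not to hold the prize — ruled out; weight (1/6)·0 = 0 each.
If it is behind door 3 (prior 1/6): the host has no choice, probability 1; weight (1/6)·1 = 1/6.
The weights sum to 1/5.
So P(the car behind door 3 | the host opened door 2, door 4, door 5, and door 6) = (1/6) / (1/5) = 5/6.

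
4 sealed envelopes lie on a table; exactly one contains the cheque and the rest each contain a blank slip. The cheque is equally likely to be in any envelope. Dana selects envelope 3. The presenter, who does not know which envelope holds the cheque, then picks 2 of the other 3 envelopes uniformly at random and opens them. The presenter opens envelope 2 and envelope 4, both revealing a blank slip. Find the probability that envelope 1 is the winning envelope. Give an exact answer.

1/2

Apply Bayes' rule, conditioning on where the cheque actually is.
If it is in either of envelopes 1 and 3 (prior 1/4 each): the presenter picks exactly this set with probability 1/3 regardless, and none is the prize; weight (1/4)·(1/3) = 1/12 each.
If it is in either of envelopes 2 and 4 (prior 1/4 each): that envelope was opened and seen not to hold the prize — ruled out; weight (1/4)·0 = 0 each.
The weights sum to 1/6.
So P(the cheque in envelope 1 | the presenter opened envelope 2 and envelope 4) = (1/12) / (1/6) = 1/2.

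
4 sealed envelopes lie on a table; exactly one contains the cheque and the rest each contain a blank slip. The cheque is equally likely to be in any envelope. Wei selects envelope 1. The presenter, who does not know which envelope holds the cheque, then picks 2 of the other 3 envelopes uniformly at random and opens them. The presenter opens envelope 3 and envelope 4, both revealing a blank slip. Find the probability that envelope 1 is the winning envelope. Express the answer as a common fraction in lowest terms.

1/2

Because the presenter chose which envelopes to open without knowing where the cheque is, the choice is independent of the prize location. Learning that none of the 2 opened envelopes holds the cheque simply rules out those 2 locations and leaves the remaining 2 envelopes still equally likely by symmetry.
So P(the cheque in envelope 1) = 1/2.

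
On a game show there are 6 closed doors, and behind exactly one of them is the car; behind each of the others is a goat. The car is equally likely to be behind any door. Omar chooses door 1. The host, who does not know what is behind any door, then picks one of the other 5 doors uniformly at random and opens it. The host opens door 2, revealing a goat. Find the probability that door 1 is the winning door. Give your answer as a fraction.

1/5

Apply Bayes' rule, conditioning on where the car actually is.
If it is behind any of doors 1, 3, 4, 5, and 6 (prior 1/6 each): the host picks door 2 with probability 1/5 regardless, and it is not the prize; weight (1/6)·(1/5) = 1/30 each.
If it is behind door 2 (prior 1/6): the host opened door 2, so this case is ruled out; weight (1/6)·0 = 0.
The weights sum to 1/6.
So P(the car behind door 1 | the host opened door 2) = (1/30) / (1/6) = 1/5.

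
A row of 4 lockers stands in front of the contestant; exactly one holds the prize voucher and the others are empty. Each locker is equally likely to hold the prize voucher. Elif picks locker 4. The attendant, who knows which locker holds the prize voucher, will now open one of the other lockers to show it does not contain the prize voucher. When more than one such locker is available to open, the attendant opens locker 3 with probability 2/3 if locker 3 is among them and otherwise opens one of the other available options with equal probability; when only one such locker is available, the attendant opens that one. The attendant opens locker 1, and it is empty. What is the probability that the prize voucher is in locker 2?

1/3

Consider each possible location of the prize voucher in turn.
If it is in locker 1 (prior 1/4): the attendant opened locker 1, so this case is ruled out; weight (1/4)·0 = 0.
If it is in locker 2 (prior 1/4): locker 3 is available but not opened, probability 1/3; weight (1/4)·(1/3) = 1/12.
If it is in locker 3 (prior 1/4): locker 3 holds the prize so is unavailable; the attendant chooses uniformly among the 2 others, probability 1/2; weight (1/4)·(1/2) = 1/8.
If it is in locker 4 (prior 1/4): locker 3 is available but not opened; locker 1 gets probability (1 − 2/3)/2 = 1/6; weight (1/4)·(1/6) = 1/24.
The weights sum to 1/4.
So P(the prize voucher in locker 2 | the attendant opened locker 1) = (1/12) / (1/4) = 1/3.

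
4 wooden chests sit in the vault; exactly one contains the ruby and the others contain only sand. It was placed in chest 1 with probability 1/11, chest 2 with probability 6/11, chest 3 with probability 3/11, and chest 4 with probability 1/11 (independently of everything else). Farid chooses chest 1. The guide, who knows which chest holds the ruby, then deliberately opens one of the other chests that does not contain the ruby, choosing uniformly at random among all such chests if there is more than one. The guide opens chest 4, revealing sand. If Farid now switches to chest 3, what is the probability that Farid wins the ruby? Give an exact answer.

9/29

Consider each possible location of the ruby in turn.
If it is in chest 1 (prior 1/11): the guide has 3 equally likely choices, so probability 1/3; weight (1/11)·(1/3) = 1/33.
If it is in chest 2 (prior 6/11): the guide has 2 equally likely choices, so probability 1/2; weight (6/11)·(1/2) = 3/11.
If it is in chest 3 (prior 3/11): the guide has 2 equally likely choices, so probability 1/2; weight (3/11)·(1/2) = 3/22.
If it is in chest 4 (prior 1/11): the guide opened chest 4, so this case is ruled out; weight (1/11)·0 = 0.
The weights sum to 29/66.
So P(the ruby in chest 3 | the guide opened chest 4) = (3/22) / (29/66) = 9/29.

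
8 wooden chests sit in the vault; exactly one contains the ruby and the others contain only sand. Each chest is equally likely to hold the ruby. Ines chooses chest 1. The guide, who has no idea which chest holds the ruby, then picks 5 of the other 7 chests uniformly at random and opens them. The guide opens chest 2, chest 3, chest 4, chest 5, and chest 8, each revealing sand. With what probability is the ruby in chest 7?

1/3

Apply Bayes' rule, conditioning on where the ruby actually is.
If it is in any of chests 1, 6, and 7 (prior 1/8 each): the guide picks exactly this set with probability 1/21 regardless, and none is the prize; weight (1/8)·(1/21) = 1/168 each.
If it is in any of chests 2, 3, 4, 5, and 8 (prior 1/8 each): that chest was opened and seen not to hold the prize — ruled out; weight (1/8)·0 = 0 each.
The weights sum to 1/56.
So P(the ruby in chest 7 | the guide opened chest 2, chest 3, chest 4, chest 5, and chest 8) = (1/168) / (1/56) = 1/3.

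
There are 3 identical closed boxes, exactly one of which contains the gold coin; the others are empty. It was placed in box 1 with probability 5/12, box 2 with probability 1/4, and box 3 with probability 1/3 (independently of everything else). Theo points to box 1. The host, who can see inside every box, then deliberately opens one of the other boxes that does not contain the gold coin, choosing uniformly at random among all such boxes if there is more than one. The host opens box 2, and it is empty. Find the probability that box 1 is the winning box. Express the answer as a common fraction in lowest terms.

Condition on the true location of the gold coin.
If it is in box 1 (prior 5/12): the host has 2 equally likely choices, so probability 1/2; weight (5/12)·(1/2) = 5/24.
If it is in box 2 (prior 1/4): the host opened box 2, so this case is ruled out; weight (1/4)·0 = 0.
If it is in box 3 (prior 1/3): the host has no choice, probability 1; weight (1/3)·1 = 1/3.
The weights sum to 13/24.
So P(the gold coin in box 1 | the host opened box 2) = (5/24) / (13/24) = 5/13.

5/13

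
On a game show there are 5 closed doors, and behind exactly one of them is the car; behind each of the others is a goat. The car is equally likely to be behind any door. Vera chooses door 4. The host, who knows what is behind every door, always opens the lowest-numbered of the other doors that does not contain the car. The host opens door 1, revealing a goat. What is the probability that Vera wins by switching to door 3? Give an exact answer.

1/4

Apply Bayes' rule, conditioning on where the car actually is.
If it is behind door 1 (prior 1/5): the host opened door 1, so this case is ruled out; weight (1/5)·0 = 0.
If it is behind any of doors 2, 3, 4, and 5 (prior 1/5 each): door 1 is the lowest-numbered option available, probability 1; weight (1/5)·1 = 1/5 each.
The weights sum to 4/5.
So P(the car behind door 3 | the host opened door 1) = (1/5) / (4/5) = 1/4.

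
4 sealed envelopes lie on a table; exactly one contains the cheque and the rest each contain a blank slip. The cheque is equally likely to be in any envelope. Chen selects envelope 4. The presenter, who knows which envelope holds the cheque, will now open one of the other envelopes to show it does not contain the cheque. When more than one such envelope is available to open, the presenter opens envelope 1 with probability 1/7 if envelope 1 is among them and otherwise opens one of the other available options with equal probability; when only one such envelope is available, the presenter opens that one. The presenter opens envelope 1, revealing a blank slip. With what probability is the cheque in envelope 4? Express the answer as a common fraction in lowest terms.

1/3

Consider each possible location of the cheque in turn.
If it is in envelope 1 (prior 1/4): the presenter opened envelope 1, so this case is ruled out; weight (1/4)·0 = 0.
If it is in any of envelopes 2, 3, and 4 (prior 1/4 each): envelope 1 is available, opened with probability 1/7; weight (1/4)·(1/7) = 1/28 each.
The weights sum to 3/28.
So P(the cheque in envelope 4 | the presenter opened envelope 1) = (1/28) / (3/28) = 1/3.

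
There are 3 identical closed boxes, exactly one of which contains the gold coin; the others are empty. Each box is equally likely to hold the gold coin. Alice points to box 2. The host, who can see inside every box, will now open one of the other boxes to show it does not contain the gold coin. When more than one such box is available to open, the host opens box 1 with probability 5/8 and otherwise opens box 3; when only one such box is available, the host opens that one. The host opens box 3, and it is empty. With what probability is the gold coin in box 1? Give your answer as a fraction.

Condition on the true location of the gold coin.
If it is in box 1 (prior 1/3): only box 3 is available, probability 1; weight (1/3)·1 = 1/3.
If it is in box 2 (prior 1/3): box 1 is available but not opened, probability 3/8; weight (1/3)·(3/8) = 1/8.
If it is in box 3 (prior 1/3): the host opened box 3, so this case is ruled out; weight (1/3)·0 = 0.
The weights sum to 11/24.
So P(the gold coin in box 1 | the host opened box 3) = (1/3) / (11/24) = 8/11.

8/11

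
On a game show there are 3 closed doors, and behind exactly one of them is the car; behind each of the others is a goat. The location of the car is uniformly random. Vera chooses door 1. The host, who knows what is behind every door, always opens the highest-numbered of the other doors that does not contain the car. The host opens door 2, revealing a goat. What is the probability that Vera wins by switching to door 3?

Condition on the true location of the car.
If it is behind door 1 (prior 1/3): the host would have opened door 3 instead, probability 0; weight (1/3)·0 = 0.
If it is behind door 2 (prior 1/3): the host opened door 2, so this case is ruled out; weight (1/3)·0 = 0.
If it is behind door 3 (prior 1/3): door 2 is the highest-numbered option available, probability 1; weight (1/3)·1 = 1/3.
The weights sum to 1/3.
So P(the car behind door 3 | the host opened door 2) = (1/3) / (1/3) = 1.

1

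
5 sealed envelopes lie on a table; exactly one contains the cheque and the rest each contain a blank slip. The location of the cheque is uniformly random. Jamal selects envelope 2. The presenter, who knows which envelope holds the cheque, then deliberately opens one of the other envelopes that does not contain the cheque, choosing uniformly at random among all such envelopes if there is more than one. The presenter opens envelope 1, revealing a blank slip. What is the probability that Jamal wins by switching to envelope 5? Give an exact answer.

4/15

Condition on the true location of the cheque.
If it is in envelope 1 (prior 1/5): the presenter opened envelope 1, so this case is ruled out; weight (1/5)·0 = 0.
If it is in envelope 2 (prior 1/5): the presenter has 4 equally likely choices, so probability 1/4; weight (1/5)·(1/4) = 1/20.
If it is in any of envelopes 3, 4, and 5 (prior 1/5 each): the presenter has 3 equally likely choices, so probability 1/3; weight (1/5)·(1/3) = 1/15 each.
The weights sum to 1/4.
So P(the cheque in envelope 5 | the presenter opened envelope 1) = (1/15) / (1/4) = 4/15.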